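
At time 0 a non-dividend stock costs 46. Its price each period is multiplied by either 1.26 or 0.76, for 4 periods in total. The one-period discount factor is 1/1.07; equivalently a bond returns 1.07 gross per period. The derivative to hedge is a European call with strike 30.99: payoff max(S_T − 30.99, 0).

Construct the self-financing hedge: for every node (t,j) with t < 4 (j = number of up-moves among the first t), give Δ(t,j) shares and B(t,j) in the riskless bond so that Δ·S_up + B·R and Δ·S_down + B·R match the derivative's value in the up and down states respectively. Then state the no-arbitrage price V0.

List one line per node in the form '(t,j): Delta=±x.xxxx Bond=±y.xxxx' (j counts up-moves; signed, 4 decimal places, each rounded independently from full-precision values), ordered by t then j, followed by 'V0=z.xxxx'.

Since d<R<u, set p* = (R−d)/(u−d) = 0.6200; price each node as the discounted p*-expectation of its children.
Terminal payoffs: V(4,0)=0.0000, V(4,1)=0.0000, V(4,2)=11.1919, V(4,3)=38.9431, V(4,4)=84.9518
Node (3,0) S=20.1929: V=(p*·0.0000+(1−p*)·0.0000)/1.07=0.0000; Δ=(0.0000−0.0000)/(25.4430−15.3466)=0.0000; B=V−Δ·S=0.0000
Node (3,1) S=33.4777: V=(p*·11.1919+(1−p*)·0.0000)/1.07=6.4850; Δ=(11.1919−0.0000)/(42.1819−25.4430)=0.6686; B=V−Δ·S=-15.8988
Node (3,2) S=55.5025: V=(p*·38.9431+(1−p*)·11.1919)/1.07=26.5399; Δ=(38.9431−11.1919)/(69.9331−42.1819)=1.0000; B=V−Δ·S=-28.9626
Node (3,3) S=92.0173: V=(p*·84.9518+(1−p*)·38.9431)/1.07=63.0547; Δ=(84.9518−38.9431)/(115.9418−69.9331)=1.0000; B=V−Δ·S=-28.9626
Node (2,0) S=26.5696: V=(p*·6.4850+(1−p*)·0.0000)/1.07=3.7577; Δ=(6.4850−0.0000)/(33.4777−20.1929)=0.4882; B=V−Δ·S=-9.2124
Node (2,1) S=44.0496: V=(p*·26.5399+(1−p*)·6.4850)/1.07=17.6813; Δ=(26.5399−6.4850)/(55.5025−33.4777)=0.9106; B=V−Δ·S=-22.4284
Node (2,2) S=73.0296: V=(p*·63.0547+(1−p*)·26.5399)/1.07=45.9617; Δ=(63.0547−26.5399)/(92.0173−55.5025)=1.0000; B=V−Δ·S=-27.0679
Node (1,0) S=34.9600: V=(p*·17.6813+(1−p*)·3.7577)/1.07=11.5798; Δ=(17.6813−3.7577)/(44.0496−26.5696)=0.7965; B=V−Δ·S=-16.2676
Node (1,1) S=57.9600: V=(p*·45.9617+(1−p*)·17.6813)/1.07=32.9114; Δ=(45.9617−17.6813)/(73.0296−44.0496)=0.9759; B=V−Δ·S=-23.6494
Node (0,0) S=46.0000: V=(p*·32.9114+(1−p*)·11.5798)/1.07=23.1826; Δ=(32.9114−11.5798)/(57.9600−34.9600)=0.9275; B=V−Δ·S=-19.4807
Self-financing check: at every node Δ·S+B equals the discounted successor values.

(0,0): Delta=0.9275 Bond=-19.4807
(1,0): Delta=0.7965 Bond=-16.2676
(1,1): Delta=0.9759 Bond=-23.6494
(2,0): Delta=0.4882 Bond=-9.2124
(2,1): Delta=0.9106 Bond=-22.4284
(2,2): Delta=1.0000 Bond=-27.0679
(3,0): Delta=0.0000 Bond=0.0000
(3,1): Delta=0.6686 Bond=-15.8988
(3,2): Delta=1.0000 Bond=-28.9626
(3,3): Delta=1.0000 Bond=-28.9626
V0=23.1826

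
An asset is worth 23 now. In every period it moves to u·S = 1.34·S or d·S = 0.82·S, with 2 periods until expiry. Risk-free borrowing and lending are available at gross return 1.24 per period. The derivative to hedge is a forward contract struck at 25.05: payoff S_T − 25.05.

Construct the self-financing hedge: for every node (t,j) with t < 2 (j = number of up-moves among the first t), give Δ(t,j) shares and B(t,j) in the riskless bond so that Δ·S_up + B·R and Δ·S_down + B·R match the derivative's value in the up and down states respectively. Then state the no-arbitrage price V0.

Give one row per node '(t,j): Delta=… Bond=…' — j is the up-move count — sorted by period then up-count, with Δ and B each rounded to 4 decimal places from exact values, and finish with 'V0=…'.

Since d<R<u, set p* = (R−d)/(u−d) = 0.8077; price each node as the discounted p*-expectation of its children.
At expiry t=2: V(2,0)=-9.5848, V(2,1)=0.2224, V(2,2)=16.2488
Node (1,0) S=18.8600: V=(p*·0.2224+(1−p*)·-9.5848)/1.24=-1.3416; Δ=(0.2224−-9.5848)/(25.2724−15.4652)=1.0000; B=V−Δ·S=-20.2016
Node (1,1) S=30.8200: V=(p*·16.2488+(1−p*)·0.2224)/1.24=10.6184; Δ=(16.2488−0.2224)/(41.2988−25.2724)=1.0000; B=V−Δ·S=-20.2016
Node (0,0) S=23.0000: V=(p*·10.6184+(1−p*)·-1.3416)/1.24=6.7084; Δ=(10.6184−-1.3416)/(30.8200−18.8600)=1.0000; B=V−Δ·S=-16.2916
Each (Δ,B) replicates both successor values, so the strategy is self-financing and V0 is arbitrage-free.

(0,0): Delta=1.0000 Bond=-16.2916
(1,0): Delta=1.0000 Bond=-20.2016
(1,1): Delta=1.0000 Bond=-20.2016
V0=6.7084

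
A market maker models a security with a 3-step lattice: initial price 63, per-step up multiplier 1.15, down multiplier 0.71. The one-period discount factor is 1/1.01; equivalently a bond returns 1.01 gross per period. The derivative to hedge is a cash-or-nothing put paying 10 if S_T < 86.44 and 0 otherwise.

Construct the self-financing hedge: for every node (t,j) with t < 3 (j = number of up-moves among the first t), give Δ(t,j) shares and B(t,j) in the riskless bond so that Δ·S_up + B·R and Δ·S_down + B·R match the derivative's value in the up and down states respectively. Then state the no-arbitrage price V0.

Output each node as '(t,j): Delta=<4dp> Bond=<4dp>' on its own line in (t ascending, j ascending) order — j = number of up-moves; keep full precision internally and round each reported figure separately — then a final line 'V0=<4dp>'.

Since d<R<u, set p* = (R−d)/(u−d) = 0.6818; price each node as the discounted p*-expectation of its children.
Terminal values V(3,·): V(3,0)=10.0000, V(3,1)=10.0000, V(3,2)=10.0000, V(3,3)=0.0000
(2,0): S=31.7583. Δ = (V_up−V_dn)/(S_up−S_dn) = (10.0000−10.0000)/(36.5220−22.5484) = 0.0000. V = [p*·10.0000 + (1−p*)·10.0000]/1.01 = 9.9010. B = V − Δ·S = 9.9010.
(2,1): S=51.4395. Δ = (V_up−V_dn)/(S_up−S_dn) = (10.0000−10.0000)/(59.1554−36.5220) = 0.0000. V = [p*·10.0000 + (1−p*)·10.0000]/1.01 = 9.9010. B = V − Δ·S = 9.9010.
(2,2): S=83.3175. Δ = (V_up−V_dn)/(S_up−S_dn) = (0.0000−10.0000)/(95.8151−59.1554) = -0.2728. V = [p*·0.0000 + (1−p*)·10.0000]/1.01 = 3.1503. B = V − Δ·S = 25.8776.
(1,0): S=44.7300. Δ = (V_up−V_dn)/(S_up−S_dn) = (9.9010−9.9010)/(51.4395−31.7583) = 0.0000. V = [p*·9.9010 + (1−p*)·9.9010]/1.01 = 9.8030. B = V − Δ·S = 9.8030.
(1,1): S=72.4500. Δ = (V_up−V_dn)/(S_up−S_dn) = (3.1503−9.9010)/(83.3175−51.4395) = -0.2118. V = [p*·3.1503 + (1−p*)·9.9010]/1.01 = 5.2458. B = V − Δ·S = 20.5882.
(0,0): S=63.0000. Δ = (V_up−V_dn)/(S_up−S_dn) = (5.2458−9.8030)/(72.4500−44.7300) = -0.1644. V = [p*·5.2458 + (1−p*)·9.8030]/1.01 = 6.6295. B = V − Δ·S = 16.9867.
Check: Δ(0,0)·S0 + B(0,0) = 6.6295 = V0.

(0,0): Delta=-0.1644 Bond=16.9867
(1,0): Delta=0.0000 Bond=9.8030
(1,1): Delta=-0.2118 Bond=20.5882
(2,0): Delta=0.0000 Bond=9.9010
(2,1): Delta=0.0000 Bond=9.9010
(2,2): Delta=-0.2728 Bond=25.8776
V0=6.6295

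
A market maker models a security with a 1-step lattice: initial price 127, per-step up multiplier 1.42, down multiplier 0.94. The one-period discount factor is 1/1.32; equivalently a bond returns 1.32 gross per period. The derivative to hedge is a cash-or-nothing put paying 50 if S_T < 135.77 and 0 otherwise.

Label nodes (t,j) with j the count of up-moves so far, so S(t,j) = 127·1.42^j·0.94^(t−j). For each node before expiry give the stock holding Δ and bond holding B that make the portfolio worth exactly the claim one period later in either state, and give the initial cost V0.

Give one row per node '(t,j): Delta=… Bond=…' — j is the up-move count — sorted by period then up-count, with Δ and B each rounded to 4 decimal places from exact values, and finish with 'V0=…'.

Under the risk-neutral measure, an up-move has probability p* = (R−d)/(u−d) = 0.7917 and values discount at R = 1.32.
Terminal payoffs: V(1,0)=50.0000, V(1,1)=0.0000
Node (0,0) S=127.0000: V=(p*·0.0000+(1−p*)·50.0000)/1.32=7.8914; Δ=(0.0000−50.0000)/(180.3400−119.3800)=-0.8202; B=V−Δ·S=112.0581
The time-0 hedge costs 7.8914, which is the no-arbitrage price.

(0,0): Delta=-0.8202 Bond=112.0581
V0=7.8914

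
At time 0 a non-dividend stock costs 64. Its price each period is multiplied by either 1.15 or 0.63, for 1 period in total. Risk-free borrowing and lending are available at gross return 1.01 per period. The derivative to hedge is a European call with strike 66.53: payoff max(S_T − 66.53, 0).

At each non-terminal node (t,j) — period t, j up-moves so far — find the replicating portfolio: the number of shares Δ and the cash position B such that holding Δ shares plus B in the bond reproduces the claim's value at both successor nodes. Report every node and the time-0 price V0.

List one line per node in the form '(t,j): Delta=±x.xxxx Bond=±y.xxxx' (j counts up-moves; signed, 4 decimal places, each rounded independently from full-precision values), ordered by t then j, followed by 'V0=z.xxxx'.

The replicating-portfolio and risk-neutral prices coincide; use p* = (1.01−0.63)/(1.15−0.63) = 0.7308 for the latter.
Terminal payoffs: V(1,0)=0.0000, V(1,1)=7.0700
Node (0,0) S=64.0000: V=(p*·7.0700+(1−p*)·0.0000)/1.01=5.1154; Δ=(7.0700−0.0000)/(73.6000−40.3200)=0.2124; B=V−Δ·S=-8.4808
Root portfolio cost Δ·64+B reproduces V0=5.1154.

(0,0): Delta=0.2124 Bond=-8.4808
V0=5.1154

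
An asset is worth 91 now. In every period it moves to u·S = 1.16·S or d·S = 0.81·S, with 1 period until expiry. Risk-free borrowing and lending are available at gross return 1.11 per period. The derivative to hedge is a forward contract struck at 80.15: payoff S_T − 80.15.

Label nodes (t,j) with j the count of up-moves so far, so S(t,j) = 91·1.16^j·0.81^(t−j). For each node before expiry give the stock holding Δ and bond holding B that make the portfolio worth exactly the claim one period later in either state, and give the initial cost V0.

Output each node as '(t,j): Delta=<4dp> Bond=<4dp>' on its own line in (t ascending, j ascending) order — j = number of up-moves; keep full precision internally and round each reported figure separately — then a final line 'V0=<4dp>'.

Since d<R<u, set p* = (R−d)/(u−d) = 0.8571; price each node as the discounted p*-expectation of its children.
Terminal payoffs: V(1,0)=-6.4400, V(1,1)=25.4100
(0,0): S=91.0000. Δ = (V_up−V_dn)/(S_up−S_dn) = (25.4100−-6.4400)/(105.5600−73.7100) = 1.0000. V = [p*·25.4100 + (1−p*)·-6.4400]/1.11 = 18.7928. B = V − Δ·S = -72.2072.
Root portfolio cost Δ·91+B reproduces V0=18.7928.

(0,0): Delta=1.0000 Bond=-72.2072
V0=18.7928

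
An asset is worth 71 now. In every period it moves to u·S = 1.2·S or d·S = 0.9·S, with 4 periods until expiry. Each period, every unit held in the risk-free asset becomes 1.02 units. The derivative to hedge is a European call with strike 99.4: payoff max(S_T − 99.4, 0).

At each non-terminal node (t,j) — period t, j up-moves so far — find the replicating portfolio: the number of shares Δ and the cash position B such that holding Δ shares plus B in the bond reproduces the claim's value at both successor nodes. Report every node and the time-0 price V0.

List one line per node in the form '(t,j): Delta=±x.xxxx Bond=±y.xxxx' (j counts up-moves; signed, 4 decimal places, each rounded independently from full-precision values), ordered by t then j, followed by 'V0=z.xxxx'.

Since d<R<u, set p* = (R−d)/(u−d) = 0.4000; price each node as the discounted p*-expectation of its children.
Terminal values V(4,·): V(4,0)=0.0000, V(4,1)=0.0000, V(4,2)=0.0000, V(4,3)=11.0192, V(4,4)=47.8256
  t=3,j=0: stock 51.7590 → up 62.1108 (V=0.0000), down 46.5831 (V=0.0000). Price 0.0000; hedge Δ=0.0000, bond B=0.0000.
  t=3,j=1: stock 69.0120 → up 82.8144 (V=0.0000), down 62.1108 (V=0.0000). Price 0.0000; hedge Δ=0.0000, bond B=0.0000.
  t=3,j=2: stock 92.0160 → up 110.4192 (V=11.0192), down 82.8144 (V=0.0000). Price 4.3213; hedge Δ=0.3992, bond B=-32.4094.
  t=3,j=3: stock 122.6880 → up 147.2256 (V=47.8256), down 110.4192 (V=11.0192). Price 25.2370; hedge Δ=1.0000, bond B=-97.4510.
  t=2,j=0: stock 57.5100 → up 69.0120 (V=0.0000), down 51.7590 (V=0.0000). Price 0.0000; hedge Δ=0.0000, bond B=0.0000.
  t=2,j=1: stock 76.6800 → up 92.0160 (V=4.3213), down 69.0120 (V=0.0000). Price 1.6946; hedge Δ=0.1878, bond B=-12.7096.
  t=2,j=2: stock 102.2400 → up 122.6880 (V=25.2370), down 92.0160 (V=4.3213). Price 12.4388; hedge Δ=0.6819, bond B=-57.2804.
  t=1,j=0: stock 63.9000 → up 76.6800 (V=1.6946), down 57.5100 (V=0.0000). Price 0.6646; hedge Δ=0.0884, bond B=-4.9841.
  t=1,j=1: stock 85.2000 → up 102.2400 (V=12.4388), down 76.6800 (V=1.6946). Price 5.8748; hedge Δ=0.4204, bond B=-29.9391.
  t=0,j=0: stock 71.0000 → up 85.2000 (V=5.8748), down 63.9000 (V=0.6646). Price 2.6948; hedge Δ=0.2446, bond B=-14.6727.
The time-0 hedge costs 2.6948, which is the no-arbitrage price.

(0,0): Delta=0.2446 Bond=-14.6727
(1,0): Delta=0.0884 Bond=-4.9841
(1,1): Delta=0.4204 Bond=-29.9391
(2,0): Delta=0.0000 Bond=0.0000
(2,1): Delta=0.1878 Bond=-12.7096
(2,2): Delta=0.6819 Bond=-57.2804
(3,0): Delta=0.0000 Bond=0.0000
(3,1): Delta=0.0000 Bond=0.0000
(3,2): Delta=0.3992 Bond=-32.4094
(3,3): Delta=1.0000 Bond=-97.4510
V0=2.6948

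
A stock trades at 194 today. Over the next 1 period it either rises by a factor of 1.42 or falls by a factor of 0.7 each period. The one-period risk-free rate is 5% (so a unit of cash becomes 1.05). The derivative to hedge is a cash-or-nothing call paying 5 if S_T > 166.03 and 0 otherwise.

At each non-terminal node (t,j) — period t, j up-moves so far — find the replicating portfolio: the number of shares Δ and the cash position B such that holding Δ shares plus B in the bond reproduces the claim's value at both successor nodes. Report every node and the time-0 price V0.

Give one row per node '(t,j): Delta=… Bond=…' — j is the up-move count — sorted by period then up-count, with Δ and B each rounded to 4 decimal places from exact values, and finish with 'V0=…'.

(0,0): Delta=0.0358 Bond=-4.6296
V0=2.3148

The replicating-portfolio and risk-neutral prices coincide; use p* = (1.05−0.7)/(1.42−0.7) = 0.4861 for the latter.
Terminal payoffs: V(1,0)=0.0000, V(1,1)=5.0000
  t=0,j=0: stock 194.0000 → up 275.4800 (V=5.0000), down 135.8000 (V=0.0000). Price 2.3148; hedge Δ=0.0358, bond B=-4.6296.
Self-financing check: at every node Δ·S+B equals the discounted successor values.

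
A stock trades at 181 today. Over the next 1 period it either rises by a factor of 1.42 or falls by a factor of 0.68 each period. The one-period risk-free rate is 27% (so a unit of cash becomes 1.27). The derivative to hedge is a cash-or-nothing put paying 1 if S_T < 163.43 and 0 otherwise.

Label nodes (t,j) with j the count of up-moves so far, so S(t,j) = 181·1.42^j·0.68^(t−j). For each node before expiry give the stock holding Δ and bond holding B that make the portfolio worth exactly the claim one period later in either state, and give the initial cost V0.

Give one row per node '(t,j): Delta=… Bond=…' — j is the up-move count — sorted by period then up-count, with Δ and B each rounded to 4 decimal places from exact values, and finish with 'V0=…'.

(0,0): Delta=-0.0075 Bond=1.5110
V0=0.1596

Since d<R<u, set p* = (R−d)/(u−d) = 0.7973; price each node as the discounted p*-expectation of its children.
Terminal payoffs: V(1,0)=1.0000, V(1,1)=0.0000
Node (0,0) S=181.0000: V=(p*·0.0000+(1−p*)·1.0000)/1.27=0.1596; Δ=(0.0000−1.0000)/(257.0200−123.0800)=-0.0075; B=V−Δ·S=1.5110
Each (Δ,B) replicates both successor values, so the strategy is self-financing and V0 is arbitrage-free.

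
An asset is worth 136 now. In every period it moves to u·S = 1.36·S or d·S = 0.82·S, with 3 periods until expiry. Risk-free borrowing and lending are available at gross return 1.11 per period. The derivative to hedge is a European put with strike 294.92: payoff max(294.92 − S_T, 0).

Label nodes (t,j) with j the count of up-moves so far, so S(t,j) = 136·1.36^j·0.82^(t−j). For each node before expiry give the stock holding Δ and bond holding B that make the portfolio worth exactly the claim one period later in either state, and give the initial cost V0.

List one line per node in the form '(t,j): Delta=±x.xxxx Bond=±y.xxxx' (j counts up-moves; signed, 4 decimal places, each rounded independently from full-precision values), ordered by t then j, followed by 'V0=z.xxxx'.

The replicating-portfolio and risk-neutral prices coincide; use p* = (1.11−0.82)/(1.36−0.82) = 0.5370 for the latter.
Payoff layer (t=3): V(3,0)=219.9340, V(3,1)=170.5529, V(3,2)=88.6526, V(3,3)=0.0000
  t=2,j=0: stock 91.4464 → up 124.3671 (V=170.5529), down 74.9860 (V=219.9340). Price 174.2473; hedge Δ=-1.0000, bond B=265.6937.
  t=2,j=1: stock 151.6672 → up 206.2674 (V=88.6526), down 124.3671 (V=170.5529). Price 114.0265; hedge Δ=-1.0000, bond B=265.6937.
  t=2,j=2: stock 251.5456 → up 342.1020 (V=0.0000), down 206.2674 (V=88.6526). Price 36.9756; hedge Δ=-0.6527, bond B=201.1471.
  t=1,j=0: stock 111.5200 → up 151.6672 (V=114.0265), down 91.4464 (V=174.2473). Price 127.8437; hedge Δ=-1.0000, bond B=239.3637.
  t=1,j=1: stock 184.9600 → up 251.5456 (V=36.9756), down 151.6672 (V=114.0265). Price 65.4480; hedge Δ=-0.7714, bond B=208.1349.
  t=0,j=0: stock 136.0000 → up 184.9600 (V=65.4480), down 111.5200 (V=127.8437). Price 84.9864; hedge Δ=-0.8496, bond B=200.5339.
Self-financing check: at every node Δ·S+B equals the discounted successor values.

(0,0): Delta=-0.8496 Bond=200.5339
(1,0): Delta=-1.0000 Bond=239.3637
(1,1): Delta=-0.7714 Bond=208.1349
(2,0): Delta=-1.0000 Bond=265.6937
(2,1): Delta=-1.0000 Bond=265.6937
(2,2): Delta=-0.6527 Bond=201.1471
V0=84.9864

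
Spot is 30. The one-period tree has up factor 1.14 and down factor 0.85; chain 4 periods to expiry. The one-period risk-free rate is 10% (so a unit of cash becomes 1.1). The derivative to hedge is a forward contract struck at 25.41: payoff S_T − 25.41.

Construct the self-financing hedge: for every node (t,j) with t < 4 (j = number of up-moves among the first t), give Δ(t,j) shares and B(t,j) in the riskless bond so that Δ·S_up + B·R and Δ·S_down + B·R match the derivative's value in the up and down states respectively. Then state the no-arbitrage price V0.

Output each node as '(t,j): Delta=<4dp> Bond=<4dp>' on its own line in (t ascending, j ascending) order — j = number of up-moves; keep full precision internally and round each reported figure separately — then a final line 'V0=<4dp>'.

(0,0): Delta=1.0000 Bond=-17.3554
(1,0): Delta=1.0000 Bond=-19.0909
(1,1): Delta=1.0000 Bond=-19.0909
(2,0): Delta=1.0000 Bond=-21.0000
(2,1): Delta=1.0000 Bond=-21.0000
(2,2): Delta=1.0000 Bond=-21.0000
(3,0): Delta=1.0000 Bond=-23.1000
(3,1): Delta=1.0000 Bond=-23.1000
(3,2): Delta=1.0000 Bond=-23.1000
(3,3): Delta=1.0000 Bond=-23.1000
V0=12.6446

Under the risk-neutral measure, an up-move has probability p* = (R−d)/(u−d) = 0.8621 and values discount at R = 1.1.
Terminal values V(4,·): V(4,0)=-9.7498, V(4,1)=-4.4069, V(4,2)=2.7588, V(4,3)=12.3694, V(4,4)=25.2588
  t=3,j=0: stock 18.4237 → up 21.0031 (V=-4.4069), down 15.6602 (V=-9.7498). Price -4.6763; hedge Δ=1.0000, bond B=-23.1000.
  t=3,j=1: stock 24.7095 → up 28.1688 (V=2.7588), down 21.0031 (V=-4.4069). Price 1.6095; hedge Δ=1.0000, bond B=-23.1000.
  t=3,j=2: stock 33.1398 → up 37.7794 (V=12.3694), down 28.1688 (V=2.7588). Price 10.0398; hedge Δ=1.0000, bond B=-23.1000.
  t=3,j=3: stock 44.4463 → up 50.6688 (V=25.2588), down 37.7794 (V=12.3694). Price 21.3463; hedge Δ=1.0000, bond B=-23.1000.
  t=2,j=0: stock 21.6750 → up 24.7095 (V=1.6095), down 18.4237 (V=-4.6763). Price 0.6750; hedge Δ=1.0000, bond B=-21.0000.
  t=2,j=1: stock 29.0700 → up 33.1398 (V=10.0398), down 24.7095 (V=1.6095). Price 8.0700; hedge Δ=1.0000, bond B=-21.0000.
  t=2,j=2: stock 38.9880 → up 44.4463 (V=21.3463), down 33.1398 (V=10.0398). Price 17.9880; hedge Δ=1.0000, bond B=-21.0000.
  t=1,j=0: stock 25.5000 → up 29.0700 (V=8.0700), down 21.6750 (V=0.6750). Price 6.4091; hedge Δ=1.0000, bond B=-19.0909.
  t=1,j=1: stock 34.2000 → up 38.9880 (V=17.9880), down 29.0700 (V=8.0700). Price 15.1091; hedge Δ=1.0000, bond B=-19.0909.
  t=0,j=0: stock 30.0000 → up 34.2000 (V=15.1091), down 25.5000 (V=6.4091). Price 12.6446; hedge Δ=1.0000, bond B=-17.3554.
The time-0 hedge costs 12.6446, which is the no-arbitrage price.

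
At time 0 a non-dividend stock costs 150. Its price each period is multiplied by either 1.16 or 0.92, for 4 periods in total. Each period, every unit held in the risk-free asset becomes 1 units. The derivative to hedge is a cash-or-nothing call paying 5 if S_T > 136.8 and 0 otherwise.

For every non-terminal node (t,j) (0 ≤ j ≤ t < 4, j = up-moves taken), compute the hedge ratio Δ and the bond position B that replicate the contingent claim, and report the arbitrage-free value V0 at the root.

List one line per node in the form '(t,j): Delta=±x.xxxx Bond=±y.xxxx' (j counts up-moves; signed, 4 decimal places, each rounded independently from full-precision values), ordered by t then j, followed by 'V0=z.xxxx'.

(0,0): Delta=0.0617 Bond=-7.2222
(1,0): Delta=0.0671 Bond=-7.9630
(1,1): Delta=0.0532 Bond=-5.7407
(2,0): Delta=0.0547 Bond=-6.3889
(2,1): Delta=0.0868 Bond=-11.1111
(2,2): Delta=0.0000 Bond=5.0000
(3,0): Delta=0.0000 Bond=0.0000
(3,1): Delta=0.1415 Bond=-19.1667
(3,2): Delta=0.0000 Bond=5.0000
(3,3): Delta=0.0000 Bond=5.0000
V0=2.0370

No-arbitrage ⇒ martingale measure with p* = (R−d)/(u−d) = 0.3333.
Terminal values V(4,·): V(4,0)=0.0000, V(4,1)=0.0000, V(4,2)=5.0000, V(4,3)=5.0000, V(4,4)=5.0000
  t=3,j=0: stock 116.8032 → up 135.4917 (V=0.0000), down 107.4589 (V=0.0000). Price 0.0000; hedge Δ=0.0000, bond B=0.0000.
  t=3,j=1: stock 147.2736 → up 170.8374 (V=5.0000), down 135.4917 (V=0.0000). Price 1.6667; hedge Δ=0.1415, bond B=-19.1667.
  t=3,j=2: stock 185.6928 → up 215.4036 (V=5.0000), down 170.8374 (V=5.0000). Price 5.0000; hedge Δ=0.0000, bond B=5.0000.
  t=3,j=3: stock 234.1344 → up 271.5959 (V=5.0000), down 215.4036 (V=5.0000). Price 5.0000; hedge Δ=0.0000, bond B=5.0000.
  t=2,j=0: stock 126.9600 → up 147.2736 (V=1.6667), down 116.8032 (V=0.0000). Price 0.5556; hedge Δ=0.0547, bond B=-6.3889.
  t=2,j=1: stock 160.0800 → up 185.6928 (V=5.0000), down 147.2736 (V=1.6667). Price 2.7778; hedge Δ=0.0868, bond B=-11.1111.
  t=2,j=2: stock 201.8400 → up 234.1344 (V=5.0000), down 185.6928 (V=5.0000). Price 5.0000; hedge Δ=0.0000, bond B=5.0000.
  t=1,j=0: stock 138.0000 → up 160.0800 (V=2.7778), down 126.9600 (V=0.5556). Price 1.2963; hedge Δ=0.0671, bond B=-7.9630.
  t=1,j=1: stock 174.0000 → up 201.8400 (V=5.0000), down 160.0800 (V=2.7778). Price 3.5185; hedge Δ=0.0532, bond B=-5.7407.
  t=0,j=0: stock 150.0000 → up 174.0000 (V=3.5185), down 138.0000 (V=1.2963). Price 2.0370; hedge Δ=0.0617, bond B=-7.2222.
Check: Δ(0,0)·S0 + B(0,0) = 2.0370 = V0.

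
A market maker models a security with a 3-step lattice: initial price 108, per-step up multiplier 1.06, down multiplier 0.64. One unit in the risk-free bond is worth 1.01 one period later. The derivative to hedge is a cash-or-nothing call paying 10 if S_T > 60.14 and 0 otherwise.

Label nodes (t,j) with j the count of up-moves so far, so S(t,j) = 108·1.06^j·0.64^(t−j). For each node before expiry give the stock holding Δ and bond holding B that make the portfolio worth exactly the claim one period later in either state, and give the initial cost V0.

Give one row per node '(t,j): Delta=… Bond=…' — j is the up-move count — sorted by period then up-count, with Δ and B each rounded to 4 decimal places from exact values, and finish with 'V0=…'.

(0,0): Delta=0.0453 Bond=4.4303
(1,0): Delta=0.3005 Bond=-13.1595
(1,1): Delta=0.0245 Bond=6.8576
(2,0): Delta=0.0000 Bond=0.0000
(2,1): Delta=0.3250 Bond=-15.0872
(2,2): Delta=0.0000 Bond=9.9010
V0=9.3260

Risk-neutral probability p* = (R−d)/(u−d) = (1.01−0.64)/(1.06−0.64) = 0.8810.
At expiry t=3: V(3,0)=0.0000, V(3,1)=0.0000, V(3,2)=10.0000, V(3,3)=10.0000
  t=2,j=0: stock 44.2368 → up 46.8910 (V=0.0000), down 28.3116 (V=0.0000). Price 0.0000; hedge Δ=0.0000, bond B=0.0000.
  t=2,j=1: stock 73.2672 → up 77.6632 (V=10.0000), down 46.8910 (V=0.0000). Price 8.7223; hedge Δ=0.3250, bond B=-15.0872.
  t=2,j=2: stock 121.3488 → up 128.6297 (V=10.0000), down 77.6632 (V=10.0000). Price 9.9010; hedge Δ=0.0000, bond B=9.9010.
  t=1,j=0: stock 69.1200 → up 73.2672 (V=8.7223), down 44.2368 (V=0.0000). Price 7.6079; hedge Δ=0.3005, bond B=-13.1595.
  t=1,j=1: stock 114.4800 → up 121.3488 (V=9.9010), down 73.2672 (V=8.7223). Price 9.6640; hedge Δ=0.0245, bond B=6.8576.
  t=0,j=0: stock 108.0000 → up 114.4800 (V=9.6640), down 69.1200 (V=7.6079). Price 9.3260; hedge Δ=0.0453, bond B=4.4303.
Check: Δ(0,0)·S0 + B(0,0) = 9.3260 = V0.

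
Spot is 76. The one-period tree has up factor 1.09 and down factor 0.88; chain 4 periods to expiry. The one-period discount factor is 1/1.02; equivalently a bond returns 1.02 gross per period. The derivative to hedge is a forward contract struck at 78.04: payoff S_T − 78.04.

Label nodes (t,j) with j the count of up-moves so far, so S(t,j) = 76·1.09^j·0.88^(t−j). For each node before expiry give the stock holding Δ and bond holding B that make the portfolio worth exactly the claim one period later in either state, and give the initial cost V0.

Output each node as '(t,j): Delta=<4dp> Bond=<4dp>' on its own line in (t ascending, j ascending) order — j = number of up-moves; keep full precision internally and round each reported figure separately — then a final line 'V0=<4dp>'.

(0,0): Delta=1.0000 Bond=-72.0969
(1,0): Delta=1.0000 Bond=-73.5388
(1,1): Delta=1.0000 Bond=-73.5388
(2,0): Delta=1.0000 Bond=-75.0096
(2,1): Delta=1.0000 Bond=-75.0096
(2,2): Delta=1.0000 Bond=-75.0096
(3,0): Delta=1.0000 Bond=-76.5098
(3,1): Delta=1.0000 Bond=-76.5098
(3,2): Delta=1.0000 Bond=-76.5098
(3,3): Delta=1.0000 Bond=-76.5098
V0=3.9031

Risk-neutral probability p* = (R−d)/(u−d) = (1.02−0.88)/(1.09−0.88) = 0.6667.
Terminal payoffs: V(4,0)=-32.4632, V(4,1)=-21.5869, V(4,2)=-8.1151, V(4,3)=8.5715, V(4,4)=29.2402
  t=3,j=0: stock 51.7919 → up 56.4531 (V=-21.5869), down 45.5768 (V=-32.4632). Price -24.7179; hedge Δ=1.0000, bond B=-76.5098.
  t=3,j=1: stock 64.1513 → up 69.9249 (V=-8.1151), down 56.4531 (V=-21.5869). Price -12.3585; hedge Δ=1.0000, bond B=-76.5098.
  t=3,j=2: stock 79.4601 → up 86.6115 (V=8.5715), down 69.9249 (V=-8.1151). Price 2.9503; hedge Δ=1.0000, bond B=-76.5098.
  t=3,j=3: stock 98.4222 → up 107.2802 (V=29.2402), down 86.6115 (V=8.5715). Price 21.9124; hedge Δ=1.0000, bond B=-76.5098.
  t=2,j=0: stock 58.8544 → up 64.1513 (V=-12.3585), down 51.7919 (V=-24.7179). Price -16.1552; hedge Δ=1.0000, bond B=-75.0096.
  t=2,j=1: stock 72.8992 → up 79.4601 (V=2.9503), down 64.1513 (V=-12.3585). Price -2.1104; hedge Δ=1.0000, bond B=-75.0096.
  t=2,j=2: stock 90.2956 → up 98.4222 (V=21.9124), down 79.4601 (V=2.9503). Price 15.2860; hedge Δ=1.0000, bond B=-75.0096.
  t=1,j=0: stock 66.8800 → up 72.8992 (V=-2.1104), down 58.8544 (V=-16.1552). Price -6.6588; hedge Δ=1.0000, bond B=-73.5388.
  t=1,j=1: stock 82.8400 → up 90.2956 (V=15.2860), down 72.8992 (V=-2.1104). Price 9.3012; hedge Δ=1.0000, bond B=-73.5388.
  t=0,j=0: stock 76.0000 → up 82.8400 (V=9.3012), down 66.8800 (V=-6.6588). Price 3.9031; hedge Δ=1.0000, bond B=-72.0969.
The time-0 hedge costs 3.9031, which is the no-arbitrage price.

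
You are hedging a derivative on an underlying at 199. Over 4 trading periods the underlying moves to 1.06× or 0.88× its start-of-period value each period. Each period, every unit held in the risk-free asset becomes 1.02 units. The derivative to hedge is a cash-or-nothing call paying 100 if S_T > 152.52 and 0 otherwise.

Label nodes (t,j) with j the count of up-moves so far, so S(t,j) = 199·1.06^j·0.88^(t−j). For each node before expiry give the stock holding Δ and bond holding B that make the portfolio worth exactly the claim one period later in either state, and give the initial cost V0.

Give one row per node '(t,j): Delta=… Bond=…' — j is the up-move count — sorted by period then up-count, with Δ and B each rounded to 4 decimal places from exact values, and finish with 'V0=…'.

(0,0): Delta=0.3031 Bond=28.6827
(1,0): Delta=1.0541 Bond=-102.2465
(1,1): Delta=0.1250 Bond=66.8286
(2,0): Delta=2.7489 Bond=-365.4815
(2,1): Delta=0.6520 Bond=-29.6657
(2,2): Delta=0.0000 Bond=96.1169
(3,0): Delta=0.0000 Bond=0.0000
(3,1): Delta=3.4010 Bond=-479.3028
(3,2): Delta=0.0000 Bond=98.0392
(3,3): Delta=0.0000 Bond=98.0392
V0=89.0051

Risk-neutral probability p* = (R−d)/(u−d) = (1.02−0.88)/(1.06−0.88) = 0.7778.
Payoff layer (t=4): V(4,0)=0.0000, V(4,1)=0.0000, V(4,2)=100.0000, V(4,3)=100.0000, V(4,4)=100.0000
Node (3,0) S=135.6129: V=(p*·0.0000+(1−p*)·0.0000)/1.02=0.0000; Δ=(0.0000−0.0000)/(143.7497−119.3394)=0.0000; B=V−Δ·S=0.0000
Node (3,1) S=163.3519: V=(p*·100.0000+(1−p*)·0.0000)/1.02=76.2527; Δ=(100.0000−0.0000)/(173.1531−143.7497)=3.4010; B=V−Δ·S=-479.3028
Node (3,2) S=196.7648: V=(p*·100.0000+(1−p*)·100.0000)/1.02=98.0392; Δ=(100.0000−100.0000)/(208.5707−173.1531)=0.0000; B=V−Δ·S=98.0392
Node (3,3) S=237.0122: V=(p*·100.0000+(1−p*)·100.0000)/1.02=98.0392; Δ=(100.0000−100.0000)/(251.2329−208.5707)=0.0000; B=V−Δ·S=98.0392
Node (2,0) S=154.1056: V=(p*·76.2527+(1−p*)·0.0000)/1.02=58.1448; Δ=(76.2527−0.0000)/(163.3519−135.6129)=2.7489; B=V−Δ·S=-365.4815
Node (2,1) S=185.6272: V=(p*·98.0392+(1−p*)·76.2527)/1.02=91.3704; Δ=(98.0392−76.2527)/(196.7648−163.3519)=0.6520; B=V−Δ·S=-29.6657
Node (2,2) S=223.5964: V=(p*·98.0392+(1−p*)·98.0392)/1.02=96.1169; Δ=(98.0392−98.0392)/(237.0122−196.7648)=0.0000; B=V−Δ·S=96.1169
Node (1,0) S=175.1200: V=(p*·91.3704+(1−p*)·58.1448)/1.02=82.3401; Δ=(91.3704−58.1448)/(185.6272−154.1056)=1.0541; B=V−Δ·S=-102.2465
Node (1,1) S=210.9400: V=(p*·96.1169+(1−p*)·91.3704)/1.02=93.1981; Δ=(96.1169−91.3704)/(223.5964−185.6272)=0.1250; B=V−Δ·S=66.8286
Node (0,0) S=199.0000: V=(p*·93.1981+(1−p*)·82.3401)/1.02=89.0051; Δ=(93.1981−82.3401)/(210.9400−175.1200)=0.3031; B=V−Δ·S=28.6827
The time-0 hedge costs 89.0051, which is the no-arbitrage price.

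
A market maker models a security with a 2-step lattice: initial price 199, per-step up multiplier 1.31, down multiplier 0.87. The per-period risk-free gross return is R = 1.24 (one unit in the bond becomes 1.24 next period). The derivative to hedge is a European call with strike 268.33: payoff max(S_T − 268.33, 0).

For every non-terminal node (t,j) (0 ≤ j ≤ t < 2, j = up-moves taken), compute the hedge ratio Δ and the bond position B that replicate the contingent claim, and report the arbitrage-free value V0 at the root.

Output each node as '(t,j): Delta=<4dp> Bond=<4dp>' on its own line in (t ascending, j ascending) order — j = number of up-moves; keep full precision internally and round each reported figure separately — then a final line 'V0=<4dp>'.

(0,0): Delta=0.5667 Bond=-79.1277
(1,0): Delta=0.0000 Bond=0.0000
(1,1): Delta=0.6379 Bond=-116.6813
V0=33.6520

Under the risk-neutral measure, an up-move has probability p* = (R−d)/(u−d) = 0.8409 and values discount at R = 1.24.
Payoff layer (t=2): V(2,0)=0.0000, V(2,1)=0.0000, V(2,2)=73.1739
(1,0): S=173.1300. Δ = (V_up−V_dn)/(S_up−S_dn) = (0.0000−0.0000)/(226.8003−150.6231) = 0.0000. V = [p*·0.0000 + (1−p*)·0.0000]/1.24 = 0.0000. B = V − Δ·S = 0.0000.
(1,1): S=260.6900. Δ = (V_up−V_dn)/(S_up−S_dn) = (73.1739−0.0000)/(341.5039−226.8003) = 0.6379. V = [p*·73.1739 + (1−p*)·0.0000]/1.24 = 49.6231. B = V − Δ·S = -116.6813.
(0,0): S=199.0000. Δ = (V_up−V_dn)/(S_up−S_dn) = (49.6231−0.0000)/(260.6900−173.1300) = 0.5667. V = [p*·49.6231 + (1−p*)·0.0000]/1.24 = 33.6520. B = V − Δ·S = -79.1277.
The time-0 hedge costs 33.6520, which is the no-arbitrage price.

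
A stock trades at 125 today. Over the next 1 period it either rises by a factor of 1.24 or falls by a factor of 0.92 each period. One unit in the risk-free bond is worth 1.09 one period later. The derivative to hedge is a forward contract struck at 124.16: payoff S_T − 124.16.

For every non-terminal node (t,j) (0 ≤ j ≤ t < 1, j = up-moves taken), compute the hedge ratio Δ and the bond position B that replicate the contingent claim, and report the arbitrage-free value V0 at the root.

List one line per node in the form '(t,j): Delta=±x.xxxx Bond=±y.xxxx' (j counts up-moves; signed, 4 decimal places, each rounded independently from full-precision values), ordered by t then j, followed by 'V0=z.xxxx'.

The replicating-portfolio and risk-neutral prices coincide; use p* = (1.09−0.92)/(1.24−0.92) = 0.5313 for the latter.
At expiry t=1: V(1,0)=-9.1600, V(1,1)=30.8400
(0,0): S=125.0000. Δ = (V_up−V_dn)/(S_up−S_dn) = (30.8400−-9.1600)/(155.0000−115.0000) = 1.0000. V = [p*·30.8400 + (1−p*)·-9.1600]/1.09 = 11.0917. B = V − Δ·S = -113.9083.
Self-financing check: at every node Δ·S+B equals the discounted successor values.

(0,0): Delta=1.0000 Bond=-113.9083
V0=11.0917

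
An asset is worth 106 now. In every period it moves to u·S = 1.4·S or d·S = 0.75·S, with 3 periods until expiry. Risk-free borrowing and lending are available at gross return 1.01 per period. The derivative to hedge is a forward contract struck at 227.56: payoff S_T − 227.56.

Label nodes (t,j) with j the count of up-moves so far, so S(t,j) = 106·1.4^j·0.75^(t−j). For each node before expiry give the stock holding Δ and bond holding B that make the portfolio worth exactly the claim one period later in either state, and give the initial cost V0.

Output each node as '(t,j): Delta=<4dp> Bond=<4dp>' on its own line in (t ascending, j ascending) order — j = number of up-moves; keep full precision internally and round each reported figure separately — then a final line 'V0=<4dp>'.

Under the risk-neutral measure, an up-move has probability p* = (R−d)/(u−d) = 0.4000 and values discount at R = 1.01.
Terminal values V(3,·): V(3,0)=-182.8413, V(3,1)=-144.0850, V(3,2)=-71.7400, V(3,3)=63.3040
Node (2,0) S=59.6250: V=(p*·-144.0850+(1−p*)·-182.8413)/1.01=-165.6819; Δ=(-144.0850−-182.8413)/(83.4750−44.7188)=1.0000; B=V−Δ·S=-225.3069
Node (2,1) S=111.3000: V=(p*·-71.7400+(1−p*)·-144.0850)/1.01=-114.0069; Δ=(-71.7400−-144.0850)/(155.8200−83.4750)=1.0000; B=V−Δ·S=-225.3069
Node (2,2) S=207.7600: V=(p*·63.3040+(1−p*)·-71.7400)/1.01=-17.5469; Δ=(63.3040−-71.7400)/(290.8640−155.8200)=1.0000; B=V−Δ·S=-225.3069
Node (1,0) S=79.5000: V=(p*·-114.0069+(1−p*)·-165.6819)/1.01=-143.5762; Δ=(-114.0069−-165.6819)/(111.3000−59.6250)=1.0000; B=V−Δ·S=-223.0762
Node (1,1) S=148.4000: V=(p*·-17.5469+(1−p*)·-114.0069)/1.01=-74.6762; Δ=(-17.5469−-114.0069)/(207.7600−111.3000)=1.0000; B=V−Δ·S=-223.0762
Node (0,0) S=106.0000: V=(p*·-74.6762+(1−p*)·-143.5762)/1.01=-114.8675; Δ=(-74.6762−-143.5762)/(148.4000−79.5000)=1.0000; B=V−Δ·S=-220.8675
Root portfolio cost Δ·106+B reproduces V0=-114.8675.

(0,0): Delta=1.0000 Bond=-220.8675
(1,0): Delta=1.0000 Bond=-223.0762
(1,1): Delta=1.0000 Bond=-223.0762
(2,0): Delta=1.0000 Bond=-225.3069
(2,1): Delta=1.0000 Bond=-225.3069
(2,2): Delta=1.0000 Bond=-225.3069
V0=-114.8675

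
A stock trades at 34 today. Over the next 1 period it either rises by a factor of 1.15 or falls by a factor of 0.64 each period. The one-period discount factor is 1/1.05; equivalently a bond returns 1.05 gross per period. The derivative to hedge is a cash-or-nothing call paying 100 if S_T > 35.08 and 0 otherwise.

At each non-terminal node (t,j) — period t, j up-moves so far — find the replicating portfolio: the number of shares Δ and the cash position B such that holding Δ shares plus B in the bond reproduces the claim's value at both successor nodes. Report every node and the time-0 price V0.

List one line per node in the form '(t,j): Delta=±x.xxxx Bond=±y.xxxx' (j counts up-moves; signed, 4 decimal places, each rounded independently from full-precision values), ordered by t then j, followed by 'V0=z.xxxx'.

(0,0): Delta=5.7670 Bond=-119.5145
V0=76.5640

Under the risk-neutral measure, an up-move has probability p* = (R−d)/(u−d) = 0.8039 and values discount at R = 1.05.
Terminal payoffs: V(1,0)=0.0000, V(1,1)=100.0000
Node (0,0) S=34.0000: V=(p*·100.0000+(1−p*)·0.0000)/1.05=76.5640; Δ=(100.0000−0.0000)/(39.1000−21.7600)=5.7670; B=V−Δ·S=-119.5145
The time-0 hedge costs 76.5640, which is the no-arbitrage price.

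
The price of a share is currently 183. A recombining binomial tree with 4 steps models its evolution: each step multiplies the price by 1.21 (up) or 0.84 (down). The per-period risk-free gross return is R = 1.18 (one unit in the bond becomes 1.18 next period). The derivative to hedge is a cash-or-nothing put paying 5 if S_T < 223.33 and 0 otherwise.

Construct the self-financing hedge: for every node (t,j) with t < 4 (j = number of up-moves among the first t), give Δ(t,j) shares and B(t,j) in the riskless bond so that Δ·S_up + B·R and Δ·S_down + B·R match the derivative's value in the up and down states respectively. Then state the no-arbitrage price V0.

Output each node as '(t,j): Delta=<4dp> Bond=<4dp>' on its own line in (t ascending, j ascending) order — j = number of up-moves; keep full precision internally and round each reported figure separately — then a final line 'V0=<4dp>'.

(0,0): Delta=-0.0092 Bond=1.7804
(1,0): Delta=-0.0533 Bond=8.8770
(1,1): Delta=-0.0065 Bond=1.5030
(2,0): Delta=0.0000 Bond=3.5909
(2,1): Delta=-0.0566 Bond=11.0823
(2,2): Delta=-0.0035 Bond=0.9522
(3,0): Delta=0.0000 Bond=4.2373
(3,1): Delta=0.0000 Bond=4.2373
(3,2): Delta=-0.0600 Bond=13.8571
(3,3): Delta=0.0000 Bond=0.0000
V0=0.0911

Risk-neutral probability p* = (R−d)/(u−d) = (1.18−0.84)/(1.21−0.84) = 0.9189.
Terminal values V(4,·): V(4,0)=5.0000, V(4,1)=5.0000, V(4,2)=5.0000, V(4,3)=0.0000, V(4,4)=0.0000
  t=3,j=0: stock 108.4648 → up 131.2424 (V=5.0000), down 91.1105 (V=5.0000). Price 4.2373; hedge Δ=0.0000, bond B=4.2373.
  t=3,j=1: stock 156.2410 → up 189.0516 (V=5.0000), down 131.2424 (V=5.0000). Price 4.2373; hedge Δ=0.0000, bond B=4.2373.
  t=3,j=2: stock 225.0615 → up 272.3244 (V=0.0000), down 189.0516 (V=5.0000). Price 0.3436; hedge Δ=-0.0600, bond B=13.8571.
  t=3,j=3: stock 324.1957 → up 392.2768 (V=0.0000), down 272.3244 (V=0.0000). Price 0.0000; hedge Δ=0.0000, bond B=0.0000.
  t=2,j=0: stock 129.1248 → up 156.2410 (V=4.2373), down 108.4648 (V=4.2373). Price 3.5909; hedge Δ=0.0000, bond B=3.5909.
  t=2,j=1: stock 186.0012 → up 225.0615 (V=0.3436), down 156.2410 (V=4.2373). Price 0.5587; hedge Δ=-0.0566, bond B=11.0823.
  t=2,j=2: stock 267.9303 → up 324.1957 (V=0.0000), down 225.0615 (V=0.3436). Price 0.0236; hedge Δ=-0.0035, bond B=0.9522.
  t=1,j=0: stock 153.7200 → up 186.0012 (V=0.5587), down 129.1248 (V=3.5909). Price 0.6818; hedge Δ=-0.0533, bond B=8.8770.
  t=1,j=1: stock 221.4300 → up 267.9303 (V=0.0236), down 186.0012 (V=0.5587). Price 0.0568; hedge Δ=-0.0065, bond B=1.5030.
  t=0,j=0: stock 183.0000 → up 221.4300 (V=0.0568), down 153.7200 (V=0.6818). Price 0.0911; hedge Δ=-0.0092, bond B=1.7804.
Each (Δ,B) replicates both successor values, so the strategy is self-financing and V0 is arbitrage-free.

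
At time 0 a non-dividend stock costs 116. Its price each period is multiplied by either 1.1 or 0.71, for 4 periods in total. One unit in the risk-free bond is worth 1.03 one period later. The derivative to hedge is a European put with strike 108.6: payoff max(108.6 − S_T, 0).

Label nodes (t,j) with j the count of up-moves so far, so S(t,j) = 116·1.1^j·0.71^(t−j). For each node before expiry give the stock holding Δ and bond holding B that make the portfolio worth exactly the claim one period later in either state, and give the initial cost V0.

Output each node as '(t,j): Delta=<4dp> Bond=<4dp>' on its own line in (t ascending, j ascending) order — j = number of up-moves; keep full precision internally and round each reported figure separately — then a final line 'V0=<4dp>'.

(0,0): Delta=-0.3197 Bond=42.5897
(1,0): Delta=-0.9798 Bond=98.2390
(1,1): Delta=-0.2264 Bond=31.9736
(2,0): Delta=-1.0000 Bond=102.3659
(2,1): Delta=-0.9770 Bond=100.9281
(2,2): Delta=-0.1205 Bond=18.0589
(3,0): Delta=-1.0000 Bond=105.4369
(3,1): Delta=-1.0000 Bond=105.4369
(3,2): Delta=-0.9737 Bond=103.6320
(3,3): Delta=0.0000 Bond=0.0000
V0=5.5097

The replicating-portfolio and risk-neutral prices coincide; use p* = (1.03−0.71)/(1.1−0.71) = 0.8205 for the latter.
Payoff layer (t=4): V(4,0)=79.1225, V(4,1)=62.9306, V(4,2)=37.8445, V(4,3)=0.0000, V(4,4)=0.0000
  t=3,j=0: stock 41.5177 → up 45.6694 (V=62.9306), down 29.4775 (V=79.1225). Price 63.9192; hedge Δ=-1.0000, bond B=105.4369.
  t=3,j=1: stock 64.3232 → up 70.7555 (V=37.8445), down 45.6694 (V=62.9306). Price 41.1137; hedge Δ=-1.0000, bond B=105.4369.
  t=3,j=2: stock 99.6556 → up 109.6212 (V=0.0000), down 70.7555 (V=37.8445). Price 6.5948; hedge Δ=-0.9737, bond B=103.6320.
  t=3,j=3: stock 154.3960 → up 169.8356 (V=0.0000), down 109.6212 (V=0.0000). Price 0.0000; hedge Δ=0.0000, bond B=0.0000.
  t=2,j=0: stock 58.4756 → up 64.3232 (V=41.1137), down 41.5177 (V=63.9192). Price 43.8903; hedge Δ=-1.0000, bond B=102.3659.
  t=2,j=1: stock 90.5960 → up 99.6556 (V=6.5948), down 64.3232 (V=41.1137). Price 12.4179; hedge Δ=-0.9770, bond B=100.9281.
  t=2,j=2: stock 140.3600 → up 154.3960 (V=0.0000), down 99.6556 (V=6.5948). Price 1.1492; hedge Δ=-0.1205, bond B=18.0589.
  t=1,j=0: stock 82.3600 → up 90.5960 (V=12.4179), down 58.4756 (V=43.8903). Price 17.5406; hedge Δ=-0.9798, bond B=98.2390.
  t=1,j=1: stock 127.6000 → up 140.3600 (V=1.1492), down 90.5960 (V=12.4179). Price 3.0794; hedge Δ=-0.2264, bond B=31.9736.
  t=0,j=0: stock 116.0000 → up 127.6000 (V=3.0794), down 82.3600 (V=17.5406). Price 5.5097; hedge Δ=-0.3197, bond B=42.5897.
Each (Δ,B) replicates both successor values, so the strategy is self-financing and V0 is arbitrage-free.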